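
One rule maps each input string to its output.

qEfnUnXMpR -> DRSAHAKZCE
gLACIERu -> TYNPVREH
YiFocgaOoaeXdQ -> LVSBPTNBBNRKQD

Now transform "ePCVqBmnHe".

The pattern: shift every letter 13 places forward in the alphabet (wrapping around) — i.e. ROT13, then convert every letter to uppercase.
On "ePCVqBmnHe": the first step gives "rCPIdOzaUr", and the second then gives "RCPIDOZAUR".

RCPIDOZAUR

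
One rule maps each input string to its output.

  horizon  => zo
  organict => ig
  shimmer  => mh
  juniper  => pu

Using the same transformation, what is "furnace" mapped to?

Each output is the input with this applied: reverse the string, then keep one character in every 3, starting at position 3 (positions 3rd, 6th, 9th, ...).
On "furnace" that produces "au".

au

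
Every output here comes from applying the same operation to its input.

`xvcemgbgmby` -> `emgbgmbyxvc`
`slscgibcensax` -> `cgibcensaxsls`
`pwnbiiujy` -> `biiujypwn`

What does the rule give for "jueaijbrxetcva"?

Each output is the input with this applied: move the first 3 characters to the end (rotate left by 3).
So "jueaijbrxetcva" becomes "aijbrxetcvajue".

aijbrxetcvajue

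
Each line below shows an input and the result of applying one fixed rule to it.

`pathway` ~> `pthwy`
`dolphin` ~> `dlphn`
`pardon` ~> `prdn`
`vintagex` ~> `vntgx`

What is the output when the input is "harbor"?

hrbr

Each output is the input with this applied: remove every vowel.
For "harbor" the result is "hrbr".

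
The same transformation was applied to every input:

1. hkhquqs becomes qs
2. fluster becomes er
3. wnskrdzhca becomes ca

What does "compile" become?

le

Looking at the pairs, the operation is to keep only the last 2 characters.
On "compile" that produces "le".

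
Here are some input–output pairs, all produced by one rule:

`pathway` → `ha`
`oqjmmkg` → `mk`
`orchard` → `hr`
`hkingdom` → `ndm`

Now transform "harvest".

vs

The transformation: delete the first 2 characters, then keep every other character starting from the second (positions 2nd, 4th, 6th, ...).
For "harvest", step one produces "rvest"; step two turns that into "vs".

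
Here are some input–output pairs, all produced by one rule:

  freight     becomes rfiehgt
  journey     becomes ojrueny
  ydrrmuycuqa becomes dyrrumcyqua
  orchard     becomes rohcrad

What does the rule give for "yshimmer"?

syihmmre

Each output is the input with this applied: swap each adjacent pair of characters (1↔2, 3↔4, ...).
Doing the same to "yshimmer": "syihmmre".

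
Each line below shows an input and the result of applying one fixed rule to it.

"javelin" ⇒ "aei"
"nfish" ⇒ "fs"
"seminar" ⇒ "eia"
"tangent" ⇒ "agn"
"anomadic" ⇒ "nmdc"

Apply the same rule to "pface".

fc

Each output is the input with this applied: keep every other character starting from the second (positions 2nd, 4th, 6th, ...).
On "pface" that produces "fc".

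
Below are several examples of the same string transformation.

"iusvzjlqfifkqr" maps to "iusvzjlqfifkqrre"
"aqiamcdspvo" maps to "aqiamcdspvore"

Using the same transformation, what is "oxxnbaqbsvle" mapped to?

Each output is the input with this applied: append "re".
Applying that to "oxxnbaqbsvle" gives "oxxnbaqbsvlere".

oxxnbaqbsvlere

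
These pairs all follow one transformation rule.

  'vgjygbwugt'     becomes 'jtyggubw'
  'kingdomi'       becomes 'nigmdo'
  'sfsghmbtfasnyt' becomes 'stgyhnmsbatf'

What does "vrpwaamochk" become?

pkwhacaom

The pattern: delete the first 2 characters, then take characters alternately from the front and the back (1st, last, 2nd, 2nd-last, ...).
On "vrpwaamochk": the first step gives "pwaamochk", and the second then gives "pkwhacaom".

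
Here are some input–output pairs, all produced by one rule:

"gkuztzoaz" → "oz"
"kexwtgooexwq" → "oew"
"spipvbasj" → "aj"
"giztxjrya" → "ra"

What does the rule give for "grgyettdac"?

Looking at the pairs, the operation is to keep every other character starting from the first (positions 1st, 3rd, 5th, ...), then delete the first 3 characters.
Working it through for "grgyettdac": intermediate "ggeta", final "ta".

ta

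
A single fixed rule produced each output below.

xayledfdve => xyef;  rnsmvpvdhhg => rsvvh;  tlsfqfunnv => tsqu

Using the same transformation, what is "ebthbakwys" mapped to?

etbk

Rule — keep every other character starting from the first (positions 1st, 3rd, 5th, ...), then delete the last character.
"ebthbakwys" → "etbk".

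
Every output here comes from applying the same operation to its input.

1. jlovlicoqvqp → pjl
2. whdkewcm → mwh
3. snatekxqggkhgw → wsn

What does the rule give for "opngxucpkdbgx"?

xop

In each case the input is transformed by: move the first 2 characters to the end (rotate left by 2), then keep only the last 3 characters.
"opngxucpkdbgx" → "xop".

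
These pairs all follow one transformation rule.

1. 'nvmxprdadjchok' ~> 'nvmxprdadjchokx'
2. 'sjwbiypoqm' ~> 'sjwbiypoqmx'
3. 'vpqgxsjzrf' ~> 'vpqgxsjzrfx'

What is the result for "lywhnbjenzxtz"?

lywhnbjenzxtzx

Each output is the input with this applied: append "x".
Doing the same to "lywhnbjenzxtz": "lywhnbjenzxtzx".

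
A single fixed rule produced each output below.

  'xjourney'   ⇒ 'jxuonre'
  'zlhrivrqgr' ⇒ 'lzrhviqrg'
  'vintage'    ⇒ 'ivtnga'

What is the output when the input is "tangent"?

Looking at the pairs, the operation is to delete the last character, then swap each adjacent pair of characters (1↔2, 3↔4, ...).
Working it through for "tangent": intermediate "tangen", final "atgnne".

atgnne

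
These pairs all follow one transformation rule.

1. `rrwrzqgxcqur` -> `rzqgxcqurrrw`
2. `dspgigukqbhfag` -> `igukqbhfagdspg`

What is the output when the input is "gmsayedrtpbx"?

Rule — swap the front and back halves of the string, then move the last 3 characters to the front (rotate right by 3).
Applying both steps to "gmsayedrtpbx": "drtpbxgmsaye", then "ayedrtpbxgms".

ayedrtpbxgms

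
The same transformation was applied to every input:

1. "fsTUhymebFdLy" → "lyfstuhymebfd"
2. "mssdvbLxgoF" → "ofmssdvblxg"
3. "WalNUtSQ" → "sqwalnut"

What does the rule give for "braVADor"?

The rule is to move the last 2 characters to the front (rotate right by 2), then convert every letter to lowercase.
Starting from "braVADor": after the first operation, "orbraVAD"; after the second, "orbravad".

orbravad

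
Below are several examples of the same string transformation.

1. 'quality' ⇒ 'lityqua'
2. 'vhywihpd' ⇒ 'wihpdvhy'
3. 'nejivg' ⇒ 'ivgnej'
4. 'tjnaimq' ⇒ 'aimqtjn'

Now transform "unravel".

avelunr

Looking at the pairs, the operation is to move the first 3 characters to the end (rotate left by 3).
Applying that to "unravel" gives "avelunr".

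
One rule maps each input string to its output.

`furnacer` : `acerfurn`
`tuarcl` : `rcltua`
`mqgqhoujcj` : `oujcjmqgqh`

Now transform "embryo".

ryoemb

Each output is the input with this applied: swap the front and back halves of the string.
"embryo" → "ryoemb".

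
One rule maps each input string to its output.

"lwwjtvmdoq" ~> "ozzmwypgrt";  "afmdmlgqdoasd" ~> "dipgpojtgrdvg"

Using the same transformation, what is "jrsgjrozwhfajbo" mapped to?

muvjmurczkidmer

The rule is to shift every letter 3 places forward in the alphabet (wrapping around).
Applying that to "jrsgjrozwhfajbo" gives "muvjmurczkidmer".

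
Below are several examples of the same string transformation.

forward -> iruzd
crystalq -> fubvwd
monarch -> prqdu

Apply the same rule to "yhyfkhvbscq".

bkbinkyev

Each output is the input with this applied: shift every letter 3 places forward in the alphabet (wrapping around), then delete the last 2 characters.
So "yhyfkhvbscq" becomes "bkbinkyev".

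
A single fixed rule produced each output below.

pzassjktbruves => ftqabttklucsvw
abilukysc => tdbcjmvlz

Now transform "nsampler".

The transformation: shift every letter 1 place forward in the alphabet (wrapping around), then move the last 2 characters to the front (rotate right by 2).
For "nsampler", step one produces "otbnqmfs"; step two turns that into "fsotbnqm".
(Check on "abilukysc": → "bcjmvlztd" → "tdbcjmvlz" ✓)

fsotbnqm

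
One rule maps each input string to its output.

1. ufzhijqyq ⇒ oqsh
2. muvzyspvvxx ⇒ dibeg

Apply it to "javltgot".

jupc

Each output is the input with this applied: keep every other character starting from the second (positions 2nd, 4th, 6th, ...), then shift every letter 9 places forward in the alphabet (wrapping around).
Applying both steps to "javltgot": "algt", then "jupc".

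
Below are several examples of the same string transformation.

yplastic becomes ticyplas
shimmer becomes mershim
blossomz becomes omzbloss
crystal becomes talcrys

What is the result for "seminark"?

arksemin

What's happening: move the last 3 characters to the front (rotate right by 3).
On "seminark" that produces "arksemin".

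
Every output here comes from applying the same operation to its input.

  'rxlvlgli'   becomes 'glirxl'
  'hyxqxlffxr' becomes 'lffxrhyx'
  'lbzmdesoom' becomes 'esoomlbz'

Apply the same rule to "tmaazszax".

The pattern: move the first 3 characters to the end (rotate left by 3), then delete the first 2 characters.
Applying both steps to "tmaazszax": "azszaxtma", then "szaxtma".

szaxtma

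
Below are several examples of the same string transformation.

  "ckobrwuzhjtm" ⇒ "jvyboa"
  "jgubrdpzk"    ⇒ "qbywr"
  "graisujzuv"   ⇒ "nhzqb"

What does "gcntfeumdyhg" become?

numbko

The pattern: keep every other character starting from the first (positions 1st, 3rd, 5th, ...), then shift every letter 7 places forward in the alphabet (wrapping around).
Starting from "gcntfeumdyhg": after the first operation, "gnfudh"; after the second, "numbko".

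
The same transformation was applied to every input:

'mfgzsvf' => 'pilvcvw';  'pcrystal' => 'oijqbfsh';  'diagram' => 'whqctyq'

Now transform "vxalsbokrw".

The transformation: move the first 3 characters to the end (rotate left by 3), then shift every letter 10 places backward in the alphabet (wrapping around).
Starting from "vxalsbokrw": after the first operation, "lsbokrwvxa"; after the second, "bireahmlnq".

bireahmlnq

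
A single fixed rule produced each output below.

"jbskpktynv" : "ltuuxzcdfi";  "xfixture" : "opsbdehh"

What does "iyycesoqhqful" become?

Looking at the pairs, the operation is to sort the characters into alphabetical order, then shift every letter 10 places forward in the alphabet (wrapping around).
"iyycesoqhqful" → "cefhiloqqsuyy" → "moprsvyaaceii".

moprsvyaaceii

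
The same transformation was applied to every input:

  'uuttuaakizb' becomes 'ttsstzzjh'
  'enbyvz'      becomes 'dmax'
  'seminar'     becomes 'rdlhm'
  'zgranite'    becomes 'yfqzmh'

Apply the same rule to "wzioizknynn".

What's happening: shift every letter 1 place backward in the alphabet (wrapping around), then delete the last 2 characters.
On "wzioizknynn" that produces "vyhnhyjmx".

vyhnhyjmx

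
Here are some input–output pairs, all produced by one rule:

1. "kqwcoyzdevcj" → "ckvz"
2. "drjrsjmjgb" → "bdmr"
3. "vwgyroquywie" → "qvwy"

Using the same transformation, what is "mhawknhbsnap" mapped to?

The transformation: keep one character in every 3, starting at position 1 (positions 1st, 4th, 7th, ...), then sort the characters into alphabetical order.
"mhawknhbsnap" → "mwhn" → "hmnw".

hmnw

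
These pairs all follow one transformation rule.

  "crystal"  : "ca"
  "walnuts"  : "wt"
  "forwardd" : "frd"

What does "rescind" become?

rn

The rule is to swap each adjacent pair of characters (1↔2, 3↔4, ...), then keep one character in every 3, starting at position 2 (positions 2nd, 5th, 8th, ...).
Starting from "rescind": after the first operation, "ercsnid"; after the second, "rn".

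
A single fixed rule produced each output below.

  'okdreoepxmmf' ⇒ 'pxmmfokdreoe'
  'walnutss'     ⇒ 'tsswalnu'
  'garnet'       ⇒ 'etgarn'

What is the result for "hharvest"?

Each output is the input with this applied: swap the front and back halves of the string, then move the first character to the end.
"hharvest" → "vesthhar" → "esthharv".

esthharv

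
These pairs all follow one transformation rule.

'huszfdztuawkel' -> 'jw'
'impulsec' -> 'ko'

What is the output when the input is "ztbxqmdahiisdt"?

bv

In each case the input is transformed by: shift every letter 2 places forward in the alphabet (wrapping around), then keep only the first 2 characters.
Starting from "ztbxqmdahiisdt": after the first operation, "bvdzsofcjkkufv"; after the second, "bv".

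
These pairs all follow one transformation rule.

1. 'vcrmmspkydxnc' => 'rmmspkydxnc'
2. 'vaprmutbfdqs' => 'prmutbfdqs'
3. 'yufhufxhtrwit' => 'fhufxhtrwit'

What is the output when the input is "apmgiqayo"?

The transformation: delete the first 2 characters.
For "apmgiqayo" the result is "mgiqayo".

mgiqayo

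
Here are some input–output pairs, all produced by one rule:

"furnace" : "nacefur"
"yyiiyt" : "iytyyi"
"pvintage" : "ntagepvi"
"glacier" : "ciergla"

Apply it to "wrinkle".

What's happening: move the first 3 characters to the end (rotate left by 3).
On "wrinkle" that produces "nklewri".

nklewri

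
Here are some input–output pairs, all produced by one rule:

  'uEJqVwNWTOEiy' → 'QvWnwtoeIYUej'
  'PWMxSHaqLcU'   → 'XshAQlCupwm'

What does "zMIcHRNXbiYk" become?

In each case the input is transformed by: move the first 3 characters to the end (rotate left by 3), then flip the case of every letter.
Working it through for "zMIcHRNXbiYk": intermediate "cHRNXbiYkzMI", final "ChrnxBIyKZmi".
(Check on "PWMxSHaqLcU": → "xSHaqLcUPWM" → "XshAQlCupwm" ✓)

ChrnxBIyKZmi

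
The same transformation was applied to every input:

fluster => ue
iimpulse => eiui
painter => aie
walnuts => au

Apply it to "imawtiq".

aii

The rule is to swap the first and last characters, then keep only the vowels.
On "imawtiq": the first step gives "qmawtii", and the second then gives "aii".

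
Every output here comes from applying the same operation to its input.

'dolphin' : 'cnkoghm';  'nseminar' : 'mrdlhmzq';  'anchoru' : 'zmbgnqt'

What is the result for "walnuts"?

In each case the input is transformed by: shift every letter 1 place backward in the alphabet (wrapping around).
Applying that to "walnuts" gives "vzkmtsr".

vzkmtsr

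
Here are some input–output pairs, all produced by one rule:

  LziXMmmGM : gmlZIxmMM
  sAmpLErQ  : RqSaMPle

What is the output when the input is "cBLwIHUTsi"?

The pattern: flip the case of every letter, then move the last 2 characters to the front (rotate right by 2).
Starting from "cBLwIHUTsi": after the first operation, "CblWihutSI"; after the second, "SICblWihut".

SICblWihut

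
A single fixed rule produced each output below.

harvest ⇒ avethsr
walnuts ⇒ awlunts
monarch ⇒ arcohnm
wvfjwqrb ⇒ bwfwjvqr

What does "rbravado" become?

Looking at the pairs, the operation is to sort the characters into alphabetical order, then take characters alternately from the front and the back (1st, last, 2nd, 2nd-last, ...).
"rbravado" → "aabdorrv" → "avarbrdo".

avarbrdo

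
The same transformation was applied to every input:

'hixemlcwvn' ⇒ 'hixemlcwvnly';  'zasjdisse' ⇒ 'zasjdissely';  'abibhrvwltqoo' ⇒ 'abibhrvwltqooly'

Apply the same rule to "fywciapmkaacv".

What's happening: append "ly".
On "fywciapmkaacv" that produces "fywciapmkaacvly".

fywciapmkaacvly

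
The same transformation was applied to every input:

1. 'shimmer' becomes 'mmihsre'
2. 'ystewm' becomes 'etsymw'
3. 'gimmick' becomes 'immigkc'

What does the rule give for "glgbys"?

Rule — move the last 2 characters to the front (rotate right by 2), then reverse the string.
On "glgbys": the first step gives "ysglgb", and the second then gives "bglgsy".
(Check on "shimmer": → "ershimm" → "mmihsre" ✓)

bglgsy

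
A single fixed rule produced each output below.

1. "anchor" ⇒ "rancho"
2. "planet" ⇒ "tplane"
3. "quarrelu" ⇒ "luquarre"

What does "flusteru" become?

The transformation: swap the front and back halves of the string, then move the first 2 characters to the end (rotate left by 2).
Working it through for "flusteru": intermediate "teruflus", final "rufluste".

rufluste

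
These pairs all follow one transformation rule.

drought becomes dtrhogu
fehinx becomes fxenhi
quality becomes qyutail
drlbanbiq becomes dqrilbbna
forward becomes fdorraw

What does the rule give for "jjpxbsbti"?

jijtpbxsb

Rule — take characters alternately from the front and the back (1st, last, 2nd, 2nd-last, ...).
For "jjpxbsbti" the result is "jijtpbxsb".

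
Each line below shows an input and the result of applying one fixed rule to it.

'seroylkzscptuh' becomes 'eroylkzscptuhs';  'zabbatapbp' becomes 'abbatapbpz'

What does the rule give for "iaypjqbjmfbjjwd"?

Looking at the pairs, the operation is to move the first character to the end.
For "iaypjqbjmfbjjwd" the result is "aypjqbjmfbjjwdi".

aypjqbjmfbjjwdi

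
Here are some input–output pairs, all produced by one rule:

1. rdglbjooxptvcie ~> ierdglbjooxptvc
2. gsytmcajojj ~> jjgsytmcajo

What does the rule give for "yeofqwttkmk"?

mkyeofqwttk

What's happening: move the last 2 characters to the front (rotate right by 2).
Applying that to "yeofqwttkmk" gives "mkyeofqwttk".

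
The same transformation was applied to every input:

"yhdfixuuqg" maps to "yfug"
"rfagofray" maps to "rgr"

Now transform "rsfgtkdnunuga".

In each case the input is transformed by: keep one character in every 3, starting at position 1 (positions 1st, 4th, 7th, ...).
Applying that to "rsfgtkdnunuga" gives "rgdna".

rgdna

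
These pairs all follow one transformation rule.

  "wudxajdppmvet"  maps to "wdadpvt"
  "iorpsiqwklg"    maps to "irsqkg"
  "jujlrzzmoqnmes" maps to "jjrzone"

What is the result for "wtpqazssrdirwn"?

Rule — keep every other character starting from the first (positions 1st, 3rd, 5th, ...).
For "wtpqazssrdirwn" the result is "wpasriw".

wpasriw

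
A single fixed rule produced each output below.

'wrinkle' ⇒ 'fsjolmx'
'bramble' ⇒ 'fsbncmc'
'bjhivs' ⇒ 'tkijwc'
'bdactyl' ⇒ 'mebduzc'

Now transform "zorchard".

What's happening: swap the first and last characters, then shift every letter 1 place forward in the alphabet (wrapping around).
"zorchard" → "dorcharz" → "epsdibsa".

epsdibsa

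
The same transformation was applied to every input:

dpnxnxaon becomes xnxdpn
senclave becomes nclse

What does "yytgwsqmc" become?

gwsyyt

Looking at the pairs, the operation is to delete the last 3 characters, then move the last 3 characters to the front (rotate right by 3).
"yytgwsqmc" → "yytgws" → "gwsyyt".
(Check on "dpnxnxaon": → "dpnxnx" → "xnxdpn" ✓)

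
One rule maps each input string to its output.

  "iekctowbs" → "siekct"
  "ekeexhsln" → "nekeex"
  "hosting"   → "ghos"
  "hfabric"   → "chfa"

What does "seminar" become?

In each case the input is transformed by: move the last character to the front, then delete the last 3 characters.
Applying both steps to "seminar": "rsemina", then "rsem".

rsem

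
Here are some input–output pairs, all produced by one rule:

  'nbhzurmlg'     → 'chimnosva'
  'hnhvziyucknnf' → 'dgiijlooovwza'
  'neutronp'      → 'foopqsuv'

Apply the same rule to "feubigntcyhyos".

The rule is to sort the characters into alphabetical order, then shift every letter 1 place forward in the alphabet (wrapping around).
For "feubigntcyhyos" the result is "cdfghijoptuvzz".

cdfghijoptuvzz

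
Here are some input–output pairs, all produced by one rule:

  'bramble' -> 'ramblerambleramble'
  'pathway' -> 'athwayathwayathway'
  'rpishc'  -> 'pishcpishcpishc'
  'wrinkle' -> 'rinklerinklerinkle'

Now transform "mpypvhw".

pypvhwpypvhwpypvhw

The rule is to delete the first character, then write the whole string 3 times in a row.
Doing the same to "mpypvhw": "pypvhwpypvhwpypvhw".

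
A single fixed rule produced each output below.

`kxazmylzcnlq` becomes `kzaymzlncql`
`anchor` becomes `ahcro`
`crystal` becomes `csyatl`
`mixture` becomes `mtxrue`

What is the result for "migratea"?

Rule — swap each adjacent pair of characters (1↔2, 3↔4, ...), then delete the first character.
Applying that to "migratea" gives "mrgtaae".

mrgtaae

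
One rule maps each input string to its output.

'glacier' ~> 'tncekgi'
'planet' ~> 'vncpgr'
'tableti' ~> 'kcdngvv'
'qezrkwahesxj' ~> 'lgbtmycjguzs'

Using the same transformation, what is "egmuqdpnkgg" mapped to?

Rule — shift every letter 2 places forward in the alphabet (wrapping around), then swap the first and last characters.
Applying that to "egmuqdpnkgg" gives "iiowsfrpmig".

iiowsfrpmig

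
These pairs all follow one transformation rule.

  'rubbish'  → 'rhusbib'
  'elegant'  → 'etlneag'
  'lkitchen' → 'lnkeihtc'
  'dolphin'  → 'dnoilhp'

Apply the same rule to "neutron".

The rule is to take characters alternately from the front and the back (1st, last, 2nd, 2nd-last, ...).
On "neutron" that produces "nneourt".

nneourt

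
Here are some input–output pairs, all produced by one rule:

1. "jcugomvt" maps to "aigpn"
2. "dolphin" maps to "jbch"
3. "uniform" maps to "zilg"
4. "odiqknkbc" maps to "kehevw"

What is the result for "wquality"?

ufcns

The rule is to delete the first 3 characters, then shift every letter 6 places backward in the alphabet (wrapping around).
"wquality" → "ality" → "ufcns".
(Check on "dolphin": → "phin" → "jbch" ✓)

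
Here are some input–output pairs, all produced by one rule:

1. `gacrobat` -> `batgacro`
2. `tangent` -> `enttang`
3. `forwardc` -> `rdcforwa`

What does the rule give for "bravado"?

adobrav

In each case the input is transformed by: move the last 3 characters to the front (rotate right by 3).
"bravado" → "adobrav".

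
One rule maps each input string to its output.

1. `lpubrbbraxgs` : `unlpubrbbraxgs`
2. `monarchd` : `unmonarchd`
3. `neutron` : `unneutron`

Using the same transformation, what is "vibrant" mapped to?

What's happening: prepend "un".
"vibrant" → "unvibrant".

unvibrant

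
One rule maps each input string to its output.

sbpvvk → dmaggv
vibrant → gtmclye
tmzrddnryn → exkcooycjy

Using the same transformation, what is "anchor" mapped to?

lynszc

What's happening: shift every letter 11 places forward in the alphabet (wrapping around).
So "anchor" becomes "lynszc".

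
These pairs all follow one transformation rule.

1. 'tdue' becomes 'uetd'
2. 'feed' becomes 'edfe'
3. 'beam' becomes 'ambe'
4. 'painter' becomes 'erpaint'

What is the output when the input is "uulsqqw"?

Looking at the pairs, the operation is to move the last 2 characters to the front (rotate right by 2).
Doing the same to "uulsqqw": "qwuulsq".

qwuulsq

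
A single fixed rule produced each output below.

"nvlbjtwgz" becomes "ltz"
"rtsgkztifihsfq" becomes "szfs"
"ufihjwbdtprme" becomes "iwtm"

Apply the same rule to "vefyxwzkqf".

In each case the input is transformed by: keep one character in every 3, starting at position 3 (positions 3rd, 6th, 9th, ...).
For "vefyxwzkqf" the result is "fwq".

fwq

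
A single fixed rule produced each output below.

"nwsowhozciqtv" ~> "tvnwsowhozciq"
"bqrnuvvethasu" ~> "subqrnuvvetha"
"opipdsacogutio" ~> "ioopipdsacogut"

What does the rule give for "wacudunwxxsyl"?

The pattern: move the last 2 characters to the front (rotate right by 2).
Doing the same to "wacudunwxxsyl": "ylwacudunwxxs".

ylwacudunwxxs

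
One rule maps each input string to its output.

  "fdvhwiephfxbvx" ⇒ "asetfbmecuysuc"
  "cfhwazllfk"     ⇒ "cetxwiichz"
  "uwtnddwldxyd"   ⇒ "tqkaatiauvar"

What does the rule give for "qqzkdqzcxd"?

nwhanwzuan

Each output is the input with this applied: move the first character to the end, then shift every letter 3 places backward in the alphabet (wrapping around).
For "qqzkdqzcxd", step one produces "qzkdqzcxdq"; step two turns that into "nwhanwzuan".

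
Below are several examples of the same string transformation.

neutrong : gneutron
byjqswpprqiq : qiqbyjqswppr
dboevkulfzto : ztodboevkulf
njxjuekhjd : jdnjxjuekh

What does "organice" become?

eorganic

The rule is to swap the front and back halves of the string, then move the first 3 characters to the end (rotate left by 3).
Working it through for "organice": intermediate "niceorga", final "eorganic".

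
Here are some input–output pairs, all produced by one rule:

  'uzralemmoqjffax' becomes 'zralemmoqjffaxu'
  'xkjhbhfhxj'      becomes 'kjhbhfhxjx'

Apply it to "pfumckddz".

fumckddzp

The rule is to move the first character to the end.
Doing the same to "pfumckddz": "fumckddzp".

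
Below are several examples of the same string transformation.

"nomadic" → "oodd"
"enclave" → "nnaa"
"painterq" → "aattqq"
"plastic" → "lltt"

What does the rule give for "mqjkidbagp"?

In each case the input is transformed by: keep one character in every 3, starting at position 2 (positions 2nd, 5th, 8th, ...), then double every character.
Working it through for "mqjkidbagp": intermediate "qia", final "qqiiaa".

qqiiaa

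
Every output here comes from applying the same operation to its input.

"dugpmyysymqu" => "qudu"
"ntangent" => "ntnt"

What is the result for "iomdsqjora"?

raio

What's happening: move the last 2 characters to the front (rotate right by 2), then keep only the first 4 characters.
For "iomdsqjora", step one produces "raiomdsqjo"; step two turns that into "raio".
(Check on "dugpmyysymqu": → "qudugpmyysym" → "qudu" ✓)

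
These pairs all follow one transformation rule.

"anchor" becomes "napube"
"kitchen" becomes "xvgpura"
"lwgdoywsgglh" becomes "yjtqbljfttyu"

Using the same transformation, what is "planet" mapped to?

Each output is the input with this applied: shift every letter 13 places forward in the alphabet (wrapping around) — i.e. ROT13.
On "planet" that produces "cynarg".

cynarg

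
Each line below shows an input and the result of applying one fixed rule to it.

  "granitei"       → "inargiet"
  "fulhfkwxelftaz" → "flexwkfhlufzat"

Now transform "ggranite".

The transformation: move the last 3 characters to the front (rotate right by 3), then reverse the string.
Doing the same to "ggranite": "narggeti".
(Check on "granitei": → "teigrani" → "inargiet" ✓)

narggeti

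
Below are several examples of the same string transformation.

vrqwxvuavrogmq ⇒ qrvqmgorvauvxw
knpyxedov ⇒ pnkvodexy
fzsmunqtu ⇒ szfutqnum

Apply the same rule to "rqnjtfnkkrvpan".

nqrnapvrkknftj

Each output is the input with this applied: reverse the string, then move the last 3 characters to the front (rotate right by 3).
For "rqnjtfnkkrvpan", step one produces "napvrkknftjnqr"; step two turns that into "nqrnapvrkknftj".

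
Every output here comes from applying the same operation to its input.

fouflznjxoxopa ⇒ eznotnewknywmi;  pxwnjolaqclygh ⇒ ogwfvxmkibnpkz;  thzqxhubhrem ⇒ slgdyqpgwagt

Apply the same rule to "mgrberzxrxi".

lhfwqqawdyq

Rule — shift every letter 1 place backward in the alphabet (wrapping around), then take characters alternately from the front and the back (1st, last, 2nd, 2nd-last, ...).
On "mgrberzxrxi": the first step gives "lfqadqywqwh", and the second then gives "lhfwqqawdyq".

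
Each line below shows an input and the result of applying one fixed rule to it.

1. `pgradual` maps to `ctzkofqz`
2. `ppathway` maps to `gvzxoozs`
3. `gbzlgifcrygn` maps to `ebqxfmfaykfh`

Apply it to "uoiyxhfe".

The rule is to shift every letter 1 place backward in the alphabet (wrapping around), then swap the front and back halves of the string.
So "uoiyxhfe" becomes "wgedtnhx".

wgedtnhx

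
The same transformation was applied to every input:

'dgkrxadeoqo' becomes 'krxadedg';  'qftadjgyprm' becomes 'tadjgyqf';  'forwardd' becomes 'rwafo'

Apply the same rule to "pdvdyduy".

vdypd

The pattern: delete the last 3 characters, then move the first 2 characters to the end (rotate left by 2).
Starting from "pdvdyduy": after the first operation, "pdvdy"; after the second, "vdypd".
(Check on "qftadjgyprm": → "qftadjgy" → "tadjgyqf" ✓)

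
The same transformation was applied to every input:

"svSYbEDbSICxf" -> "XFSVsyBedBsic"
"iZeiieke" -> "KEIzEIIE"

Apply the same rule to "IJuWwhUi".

What's happening: move the last 2 characters to the front (rotate right by 2), then flip the case of every letter.
Starting from "IJuWwhUi": after the first operation, "UiIJuWwh"; after the second, "uIijUwWH".

uIijUwWH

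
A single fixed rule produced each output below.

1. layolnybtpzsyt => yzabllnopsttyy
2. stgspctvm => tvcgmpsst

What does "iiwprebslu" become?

uwbeiilprs

The transformation: sort the characters into alphabetical order, then move the last 2 characters to the front (rotate right by 2).
Starting from "iiwprebslu": after the first operation, "beiilprsuw"; after the second, "uwbeiilprs".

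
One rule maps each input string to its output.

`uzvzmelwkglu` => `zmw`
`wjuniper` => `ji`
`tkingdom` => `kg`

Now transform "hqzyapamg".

qa

In each case the input is transformed by: keep one character in every 3, starting at position 2 (positions 2nd, 5th, 8th, ...), then delete the last character.
Starting from "hqzyapamg": after the first operation, "qam"; after the second, "qa".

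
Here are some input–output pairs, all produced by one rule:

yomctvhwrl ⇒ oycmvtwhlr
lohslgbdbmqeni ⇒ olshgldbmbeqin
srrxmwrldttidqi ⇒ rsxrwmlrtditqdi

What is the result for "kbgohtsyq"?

Rule — swap each adjacent pair of characters (1↔2, 3↔4, ...).
For "kbgohtsyq" the result is "bkogthysq".

bkogthysq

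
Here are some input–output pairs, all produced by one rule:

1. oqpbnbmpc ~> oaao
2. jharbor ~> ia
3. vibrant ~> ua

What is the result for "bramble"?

In each case the input is transformed by: shift every letter 1 place backward in the alphabet (wrapping around), then keep only the vowels.
On "bramble": the first step gives "aqzlakd", and the second then gives "aa".

aa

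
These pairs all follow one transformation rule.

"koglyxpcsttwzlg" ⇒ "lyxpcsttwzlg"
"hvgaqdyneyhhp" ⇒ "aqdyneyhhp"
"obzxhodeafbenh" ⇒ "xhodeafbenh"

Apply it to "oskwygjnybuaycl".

wygjnybuaycl

Each output is the input with this applied: delete the first 3 characters.
"oskwygjnybuaycl" → "wygjnybuaycl".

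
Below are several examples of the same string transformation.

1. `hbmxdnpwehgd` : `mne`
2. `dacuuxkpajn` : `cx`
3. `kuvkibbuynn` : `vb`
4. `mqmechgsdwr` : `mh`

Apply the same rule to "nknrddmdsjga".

The rule is to delete the last 3 characters, then keep one character in every 3, starting at position 3 (positions 3rd, 6th, 9th, ...).
On "nknrddmdsjga": the first step gives "nknrddmds", and the second then gives "nds".

nds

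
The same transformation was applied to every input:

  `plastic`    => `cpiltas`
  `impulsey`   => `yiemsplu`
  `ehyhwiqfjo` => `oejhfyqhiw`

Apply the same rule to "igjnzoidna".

The rule is to take characters alternately from the front and the back (1st, last, 2nd, 2nd-last, ...), then swap each adjacent pair of characters (1↔2, 3↔4, ...).
Applying both steps to "igjnzoidna": "iagnjdnizo", then "aingdjinoz".

aingdjinoz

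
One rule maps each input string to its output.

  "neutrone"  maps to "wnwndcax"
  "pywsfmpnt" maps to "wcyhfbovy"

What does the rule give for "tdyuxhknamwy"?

Each output is the input with this applied: move the last 2 characters to the front (rotate right by 2), then shift every letter 9 places forward in the alphabet (wrapping around).
Starting from "tdyuxhknamwy": after the first operation, "wytdyuxhknam"; after the second, "fhcmhdgqtwjv".
(Check on "pywsfmpnt": → "ntpywsfmp" → "wcyhfbovy" ✓)

fhcmhdgqtwjv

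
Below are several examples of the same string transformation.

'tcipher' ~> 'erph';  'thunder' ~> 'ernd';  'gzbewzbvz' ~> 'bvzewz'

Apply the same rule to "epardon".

Looking at the pairs, the operation is to delete the first 3 characters, then swap the front and back halves of the string.
Starting from "epardon": after the first operation, "rdon"; after the second, "onrd".

onrd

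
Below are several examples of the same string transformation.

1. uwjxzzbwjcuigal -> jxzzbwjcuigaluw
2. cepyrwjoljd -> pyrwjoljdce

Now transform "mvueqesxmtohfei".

ueqesxmtohfeimv

What's happening: move the first 2 characters to the end (rotate left by 2).
On "mvueqesxmtohfei" that produces "ueqesxmtohfeimv".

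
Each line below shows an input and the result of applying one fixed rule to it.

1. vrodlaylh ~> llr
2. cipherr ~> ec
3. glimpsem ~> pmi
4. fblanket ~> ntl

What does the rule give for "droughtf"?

gfo

The transformation: move the first 3 characters to the end (rotate left by 3), then keep one character in every 3, starting at position 2 (positions 2nd, 5th, 8th, ...).
For "droughtf" the result is "gfo".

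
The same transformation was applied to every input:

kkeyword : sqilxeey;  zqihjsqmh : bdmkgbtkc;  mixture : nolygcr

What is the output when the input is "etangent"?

hayhnynu

In each case the input is transformed by: move the first 3 characters to the end (rotate left by 3), then shift every letter 6 places backward in the alphabet (wrapping around).
"etangent" → "ngenteta" → "hayhnynu".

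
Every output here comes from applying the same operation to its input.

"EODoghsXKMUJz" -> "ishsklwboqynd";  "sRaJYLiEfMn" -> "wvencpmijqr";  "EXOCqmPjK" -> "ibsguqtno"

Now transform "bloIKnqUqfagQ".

fpsmoruyujeku

The transformation: shift every letter 4 places forward in the alphabet (wrapping around), then convert every letter to lowercase.
Applying that to "bloIKnqUqfagQ" gives "fpsmoruyujeku".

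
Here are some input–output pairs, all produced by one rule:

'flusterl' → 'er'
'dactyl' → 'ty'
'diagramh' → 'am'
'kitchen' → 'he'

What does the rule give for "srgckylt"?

The transformation: move the last character to the front, then keep only the last 2 characters.
Applying both steps to "srgckylt": "tsrgckyl", then "yl".

yl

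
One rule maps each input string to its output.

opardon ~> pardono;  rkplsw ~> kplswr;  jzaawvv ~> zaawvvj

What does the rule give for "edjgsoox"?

djgsooxe

Each output is the input with this applied: move the first character to the end.
On "edjgsoox" that produces "djgsooxe".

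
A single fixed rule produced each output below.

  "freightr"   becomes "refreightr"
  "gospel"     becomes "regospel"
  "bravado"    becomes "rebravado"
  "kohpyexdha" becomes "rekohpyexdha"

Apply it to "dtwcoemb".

Rule — prepend "re".
"dtwcoemb" → "redtwcoemb".

redtwcoemb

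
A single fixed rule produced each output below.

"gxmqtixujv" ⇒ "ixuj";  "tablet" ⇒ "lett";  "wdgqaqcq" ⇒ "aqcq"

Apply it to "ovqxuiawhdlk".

Looking at the pairs, the operation is to swap the front and back halves of the string, then keep only the first 4 characters.
Applying both steps to "ovqxuiawhdlk": "awhdlkovqxui", then "awhd".

awhd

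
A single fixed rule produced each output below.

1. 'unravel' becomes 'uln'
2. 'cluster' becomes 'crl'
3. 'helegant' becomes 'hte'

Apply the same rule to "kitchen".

The rule is to take characters alternately from the front and the back (1st, last, 2nd, 2nd-last, ...), then keep only the first 3 characters.
For "kitchen", step one produces "kniethc"; step two turns that into "kni".

kni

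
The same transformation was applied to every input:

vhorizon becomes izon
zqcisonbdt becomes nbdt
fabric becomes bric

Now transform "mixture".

The rule is to keep only the last 4 characters.
Doing the same to "mixture": "ture".

ture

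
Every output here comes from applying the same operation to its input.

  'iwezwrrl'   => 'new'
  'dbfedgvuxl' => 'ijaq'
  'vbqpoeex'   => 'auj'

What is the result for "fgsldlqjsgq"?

The rule is to keep one character in every 3, starting at position 1 (positions 1st, 4th, 7th, ...), then shift every letter 5 places forward in the alphabet (wrapping around).
On "fgsldlqjsgq": the first step gives "flqg", and the second then gives "kqvl".

kqvl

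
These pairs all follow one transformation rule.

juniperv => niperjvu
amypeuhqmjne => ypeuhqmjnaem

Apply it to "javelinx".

What's happening: swap the first and last characters, then move the first 2 characters to the end (rotate left by 2).
For "javelinx", step one produces "xavelinj"; step two turns that into "velinjxa".

velinjxa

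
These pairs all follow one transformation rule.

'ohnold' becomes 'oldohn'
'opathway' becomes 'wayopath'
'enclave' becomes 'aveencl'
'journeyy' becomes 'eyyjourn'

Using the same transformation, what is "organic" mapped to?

Looking at the pairs, the operation is to move the last 3 characters to the front (rotate right by 3).
For "organic" the result is "nicorga".

nicorga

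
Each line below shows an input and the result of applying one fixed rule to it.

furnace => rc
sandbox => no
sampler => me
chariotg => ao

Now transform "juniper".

The transformation: keep one character in every 3, starting at position 3 (positions 3rd, 6th, 9th, ...).
"juniper" → "ne".

ne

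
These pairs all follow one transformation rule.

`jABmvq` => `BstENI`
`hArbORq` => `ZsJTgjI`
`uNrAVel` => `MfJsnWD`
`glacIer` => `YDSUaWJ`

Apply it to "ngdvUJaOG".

FYVNmbSgy

The rule is to shift every letter 8 places backward in the alphabet (wrapping around), then flip the case of every letter.
For "ngdvUJaOG", step one produces "fyvnMBsGY"; step two turns that into "FYVNmbSgy".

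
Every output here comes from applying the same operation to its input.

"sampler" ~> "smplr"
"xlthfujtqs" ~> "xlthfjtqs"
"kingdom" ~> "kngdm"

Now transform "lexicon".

The pattern: remove every vowel.
So "lexicon" becomes "lxcn".

lxcn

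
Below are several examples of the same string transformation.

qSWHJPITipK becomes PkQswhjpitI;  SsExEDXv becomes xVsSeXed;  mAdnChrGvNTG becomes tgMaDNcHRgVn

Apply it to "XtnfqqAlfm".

What's happening: move the last 2 characters to the front (rotate right by 2), then flip the case of every letter.
Applying both steps to "XtnfqqAlfm": "fmXtnfqqAl", then "FMxTNFQQaL".
(Check on "qSWHJPITipK": → "pKqSWHJPITi" → "PkQswhjpitI" ✓)

FMxTNFQQaL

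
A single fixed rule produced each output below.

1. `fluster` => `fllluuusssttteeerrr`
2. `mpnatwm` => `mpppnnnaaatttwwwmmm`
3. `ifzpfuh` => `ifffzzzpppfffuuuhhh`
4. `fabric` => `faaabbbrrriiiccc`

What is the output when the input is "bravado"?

Looking at the pairs, the operation is to repeat every character 3 times, then delete the first 2 characters.
Starting from "bravado": after the first operation, "bbbrrraaavvvaaadddooo"; after the second, "brrraaavvvaaadddooo".

brrraaavvvaaadddooo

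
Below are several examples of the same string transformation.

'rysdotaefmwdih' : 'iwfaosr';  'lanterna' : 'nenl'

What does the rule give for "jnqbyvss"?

syqj

The transformation: reverse the string, then keep every other character starting from the second (positions 2nd, 4th, 6th, ...).
Working it through for "jnqbyvss": intermediate "ssvybqnj", final "syqj".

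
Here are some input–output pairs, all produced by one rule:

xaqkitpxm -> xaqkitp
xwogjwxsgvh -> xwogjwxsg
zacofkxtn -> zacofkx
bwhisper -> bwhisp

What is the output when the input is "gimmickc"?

Rule — delete the last 2 characters.
So "gimmickc" becomes "gimmic".

gimmic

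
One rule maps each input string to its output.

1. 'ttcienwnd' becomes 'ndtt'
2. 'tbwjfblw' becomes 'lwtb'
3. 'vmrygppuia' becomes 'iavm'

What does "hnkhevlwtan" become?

anhn

The rule is to move the last 2 characters to the front (rotate right by 2), then keep only the first 4 characters.
Working it through for "hnkhevlwtan": intermediate "anhnkhevlwt", final "anhn".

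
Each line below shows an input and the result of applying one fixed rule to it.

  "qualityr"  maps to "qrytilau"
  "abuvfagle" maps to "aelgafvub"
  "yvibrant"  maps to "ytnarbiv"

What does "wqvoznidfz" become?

wzfdinzovq

Rule — reverse the string, then move the last character to the front.
Applying that to "wqvoznidfz" gives "wzfdinzovq".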